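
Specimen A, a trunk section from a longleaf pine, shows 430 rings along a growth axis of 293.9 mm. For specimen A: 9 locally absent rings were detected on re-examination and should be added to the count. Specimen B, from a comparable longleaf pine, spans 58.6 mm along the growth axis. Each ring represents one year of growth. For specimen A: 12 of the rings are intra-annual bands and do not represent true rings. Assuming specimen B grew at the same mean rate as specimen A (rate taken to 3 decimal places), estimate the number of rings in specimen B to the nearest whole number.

85 rings

Specimen A: after corrections the count is 430 − 12 + 9 = 427 rings.
A: Extension rate ≈ 293.9 / 427 = 0.688 mm per year.
B spans 58.6 / 0.688 = 85.17 years ≈ 85 rings.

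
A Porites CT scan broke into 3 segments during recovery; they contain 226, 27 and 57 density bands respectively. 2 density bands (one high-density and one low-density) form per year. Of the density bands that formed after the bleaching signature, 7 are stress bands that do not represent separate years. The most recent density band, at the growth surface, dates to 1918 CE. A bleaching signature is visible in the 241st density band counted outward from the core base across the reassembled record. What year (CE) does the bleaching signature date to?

1887 CE

Total density bands = 226 + 27 + 57 = 310.
The bleaching signature sits at density band 241 from the core base, so 310 − 241 = 69 density bands formed after it.
Removing the 7 false density bands leaves 69 − 7 = 62 true density bands beyond the bleaching signature.
Dividing by 2 density bands per year: 62 / 2 = 31 years.
Counting back 31 years from 1918 CE places the bleaching signature in 1918 − 31 = 1887 CE.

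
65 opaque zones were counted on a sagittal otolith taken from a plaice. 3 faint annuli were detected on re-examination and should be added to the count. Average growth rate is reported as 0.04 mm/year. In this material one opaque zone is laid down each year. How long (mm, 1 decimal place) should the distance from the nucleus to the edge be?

True opaque zone count = 65 + 3 = 68.
68 years at 0.04 mm/year gives 0.04 × 68 = 2.7 mm.

2.7 mm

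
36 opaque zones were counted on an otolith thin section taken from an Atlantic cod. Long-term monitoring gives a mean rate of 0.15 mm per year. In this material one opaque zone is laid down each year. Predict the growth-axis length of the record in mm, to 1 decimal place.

5.4 mm

The record spans 36 years at 0.15 mm per year.
Length ≈ 0.15 × 36 = 5.4 mm.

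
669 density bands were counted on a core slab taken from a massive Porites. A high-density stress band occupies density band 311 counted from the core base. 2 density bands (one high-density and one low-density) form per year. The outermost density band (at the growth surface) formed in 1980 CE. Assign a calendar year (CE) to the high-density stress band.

Between density band 311 and the growth surface there are 669 − 311 = 358 density bands.
With 2 density bands per year, 358 / 2 = 179 years.
The density band at the growth surface is 1980 CE, so the high-density stress band dates to 1980 − 179 = 1801 CE.

1801 CE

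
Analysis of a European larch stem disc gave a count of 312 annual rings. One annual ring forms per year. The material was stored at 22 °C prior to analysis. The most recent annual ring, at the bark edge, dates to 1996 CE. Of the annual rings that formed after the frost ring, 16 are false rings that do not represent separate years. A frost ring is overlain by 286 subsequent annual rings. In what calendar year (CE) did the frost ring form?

There are 286 annual rings younger than the frost ring.
Removing the 16 false annual rings leaves 286 − 16 = 270 true annual rings beyond the frost ring.
1996 − 270 = 1726 CE.

1726 CE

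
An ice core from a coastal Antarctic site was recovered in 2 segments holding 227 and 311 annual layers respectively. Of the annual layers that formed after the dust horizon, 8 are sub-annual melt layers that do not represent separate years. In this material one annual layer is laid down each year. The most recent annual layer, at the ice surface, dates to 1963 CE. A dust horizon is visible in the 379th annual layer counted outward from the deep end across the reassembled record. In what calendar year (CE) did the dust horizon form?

1812 CE

Total annual layers = 227 + 311 = 538.
The dust horizon sits at annual layer 379 from the deep end, so 538 − 379 = 159 annual layers formed after it.
159 − 8 false = 151 true annual layers after the dust horizon.
The annual layer at the ice surface is 1963 CE, so the dust horizon dates to 1963 − 151 = 1812 CE.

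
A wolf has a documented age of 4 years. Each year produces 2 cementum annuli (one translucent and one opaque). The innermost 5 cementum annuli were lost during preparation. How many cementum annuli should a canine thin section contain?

4 years at 2 cementum annuli per year gives 4 × 2 = 8 cementum annuli.
Less the 5 uncaptured cementum annuli: 8 − 5 = 3.

3 cementum annuli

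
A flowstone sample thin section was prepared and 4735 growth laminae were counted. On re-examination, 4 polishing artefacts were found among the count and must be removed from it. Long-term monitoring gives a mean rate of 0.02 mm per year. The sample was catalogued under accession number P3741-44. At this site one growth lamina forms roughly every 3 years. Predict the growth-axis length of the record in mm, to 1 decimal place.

True growth lamina count = 4735 − 4 = 4731.
4731 growth laminae at 3 years each span 4731 × 3 = 14193 years.
Length ≈ 0.02 × 14193 = 283.9 mm.

283.9 mm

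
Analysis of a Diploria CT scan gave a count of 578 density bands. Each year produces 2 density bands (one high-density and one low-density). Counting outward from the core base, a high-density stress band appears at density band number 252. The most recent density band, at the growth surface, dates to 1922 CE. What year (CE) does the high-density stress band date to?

1759 CE

The high-density stress band sits at density band 252 from the core base, so 578 − 252 = 326 density bands formed after it.
With 2 density bands per year, 326 / 2 = 163 years.
Counting back 163 years from 1922 CE places the high-density stress band in 1922 − 163 = 1759 CE.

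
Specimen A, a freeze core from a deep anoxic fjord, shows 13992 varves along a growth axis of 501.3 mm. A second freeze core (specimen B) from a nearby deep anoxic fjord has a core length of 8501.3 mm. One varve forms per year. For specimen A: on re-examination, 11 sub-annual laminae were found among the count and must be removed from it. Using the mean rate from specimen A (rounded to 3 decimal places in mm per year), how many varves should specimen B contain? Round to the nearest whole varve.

236147 varves

Specimen A: after corrections the count is 13992 − 11 = 13981 varves.
A: 501.3 mm over 13981 years gives 501.3 / 13981 ≈ 0.036 mm/yr.
Specimen B: 8501.3 mm / 0.036 mm per year = 236147.22 years ≈ 236147 varves.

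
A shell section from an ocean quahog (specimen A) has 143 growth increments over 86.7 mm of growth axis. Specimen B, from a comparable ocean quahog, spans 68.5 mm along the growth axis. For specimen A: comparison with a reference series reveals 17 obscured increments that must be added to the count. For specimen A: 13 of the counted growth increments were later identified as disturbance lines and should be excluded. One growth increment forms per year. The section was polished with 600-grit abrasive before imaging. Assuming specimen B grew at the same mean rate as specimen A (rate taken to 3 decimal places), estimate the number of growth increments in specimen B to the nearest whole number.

116 growth increments

Specimen A: correcting the raw count gives 143 − 13 + 17 = 147 true growth increments.
A: Mean rate = 86.7 mm / 147 years ≈ 0.590 mm/year.
Specimen B: 68.5 mm / 0.590 mm per year = 116.10 years ≈ 116 growth increments.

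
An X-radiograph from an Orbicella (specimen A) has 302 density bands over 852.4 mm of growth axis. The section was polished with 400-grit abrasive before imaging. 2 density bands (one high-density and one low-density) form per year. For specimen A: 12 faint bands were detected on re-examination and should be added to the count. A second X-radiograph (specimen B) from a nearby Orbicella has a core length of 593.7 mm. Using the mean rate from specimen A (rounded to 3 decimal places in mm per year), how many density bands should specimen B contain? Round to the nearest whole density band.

219 density bands

Specimen A: after corrections the count is 302 + 12 = 314 density bands.
Specimen A: with 2 density bands per year, 314 / 2 = 157 years.
A: Extension rate ≈ 852.4 / 157 = 5.429 mm per year.
B spans 593.7 / 5.429 = 109.36 years; at 2 density bands per year that is 109.36 × 2 ≈ 219 density bands.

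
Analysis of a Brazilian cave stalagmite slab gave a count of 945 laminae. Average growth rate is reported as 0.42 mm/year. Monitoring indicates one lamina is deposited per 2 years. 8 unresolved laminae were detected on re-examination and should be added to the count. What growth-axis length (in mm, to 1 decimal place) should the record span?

Correcting the raw count gives 945 + 8 = 953 true laminae.
953 laminae at 2 years each span 953 × 2 = 1906 years.
Predicted length = 0.42 mm/year × 1906 years = 800.5 mm.

800.5 mm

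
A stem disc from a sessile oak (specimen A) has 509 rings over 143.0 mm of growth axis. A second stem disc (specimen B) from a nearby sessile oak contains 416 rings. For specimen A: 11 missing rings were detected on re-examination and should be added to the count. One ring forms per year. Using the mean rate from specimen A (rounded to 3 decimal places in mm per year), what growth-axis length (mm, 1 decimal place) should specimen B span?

Specimen A: after corrections the count is 509 + 11 = 520 rings.
A: 143.0 mm over 520 years gives 143.0 / 520 ≈ 0.275 mm per year.
For B, 0.275 mm/year × 416 years = 114.4 mm.

114.4 mm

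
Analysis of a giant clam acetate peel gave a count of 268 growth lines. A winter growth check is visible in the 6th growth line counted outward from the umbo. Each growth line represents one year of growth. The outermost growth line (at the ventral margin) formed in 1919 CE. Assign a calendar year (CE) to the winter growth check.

1657 CE

The winter growth check sits at growth line 6 from the umbo, so 268 − 6 = 262 growth lines formed after it.
1919 − 262 = 1657 CE.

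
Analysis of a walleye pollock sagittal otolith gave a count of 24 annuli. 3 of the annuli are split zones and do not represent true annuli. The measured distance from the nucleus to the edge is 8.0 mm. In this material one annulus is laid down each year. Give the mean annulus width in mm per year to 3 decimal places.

0.381 mm per year

After corrections the count is 24 − 3 = 21 annuli.
Extension rate ≈ 8.0 / 21 = 0.381 mm per year.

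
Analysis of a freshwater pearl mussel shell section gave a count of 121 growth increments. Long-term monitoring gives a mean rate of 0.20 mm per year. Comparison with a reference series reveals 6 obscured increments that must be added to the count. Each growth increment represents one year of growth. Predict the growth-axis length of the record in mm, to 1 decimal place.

Correcting the raw count gives 121 + 6 = 127 true growth increments.
Length ≈ 0.20 × 127 = 25.4 mm.

25.4 mm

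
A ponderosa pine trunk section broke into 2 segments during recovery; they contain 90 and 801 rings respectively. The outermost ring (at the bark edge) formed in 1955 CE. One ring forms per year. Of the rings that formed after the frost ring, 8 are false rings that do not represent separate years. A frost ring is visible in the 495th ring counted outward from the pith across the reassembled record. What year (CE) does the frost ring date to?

Total rings = 90 + 801 = 891.
891 − 495 = 396 rings lie beyond the frost ring toward the bark edge.
Excluding 8 false rings: 396 − 8 = 388.
Counting back 388 years from 1955 CE places the frost ring in 1955 − 388 = 1567 CE.

1567 CE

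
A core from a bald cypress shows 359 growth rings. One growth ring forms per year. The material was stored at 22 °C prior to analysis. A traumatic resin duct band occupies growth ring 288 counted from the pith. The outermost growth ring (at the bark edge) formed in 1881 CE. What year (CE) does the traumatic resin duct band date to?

Between growth ring 288 and the bark edge there are 359 − 288 = 71 growth rings.
1881 − 71 = 1810 CE.

1810 CE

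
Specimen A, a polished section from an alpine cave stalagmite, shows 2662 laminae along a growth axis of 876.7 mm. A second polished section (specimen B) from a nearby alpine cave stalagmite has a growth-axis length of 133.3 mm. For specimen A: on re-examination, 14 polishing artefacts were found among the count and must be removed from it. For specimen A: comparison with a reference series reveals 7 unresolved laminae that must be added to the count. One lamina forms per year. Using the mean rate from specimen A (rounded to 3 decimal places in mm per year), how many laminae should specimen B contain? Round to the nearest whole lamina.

Specimen A: adjusted count: 2662 − 14 + 7 = 2655 laminae.
A: Mean rate = 876.7 mm / 2655 years ≈ 0.330 mm per year.
For B, 133.3 / 0.330 = 403.94 years ≈ 404 laminae.

404 laminae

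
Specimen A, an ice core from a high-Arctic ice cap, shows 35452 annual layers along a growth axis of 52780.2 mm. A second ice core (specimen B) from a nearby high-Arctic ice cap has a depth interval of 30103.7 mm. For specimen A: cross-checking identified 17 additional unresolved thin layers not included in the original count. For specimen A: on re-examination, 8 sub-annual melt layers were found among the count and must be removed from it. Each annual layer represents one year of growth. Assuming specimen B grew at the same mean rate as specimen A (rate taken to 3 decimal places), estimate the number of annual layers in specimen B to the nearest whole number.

Specimen A: correcting the raw count gives 35452 − 8 + 17 = 35461 true annual layers.
A: Extension rate ≈ 52780.2 / 35461 = 1.488 mm per year.
For B, 30103.7 / 1.488 = 20230.98 years ≈ 20231 annual layers.

20231 annual layers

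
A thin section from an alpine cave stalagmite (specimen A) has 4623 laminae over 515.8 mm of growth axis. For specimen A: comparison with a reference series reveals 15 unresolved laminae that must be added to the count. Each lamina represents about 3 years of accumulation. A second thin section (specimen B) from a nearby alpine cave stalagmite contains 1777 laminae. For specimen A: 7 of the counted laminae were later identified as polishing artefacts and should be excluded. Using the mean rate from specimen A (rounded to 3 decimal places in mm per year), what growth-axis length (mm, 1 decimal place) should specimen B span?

Specimen A: after corrections the count is 4623 − 7 + 15 = 4631 laminae.
Specimen A: multiplying by 3 years per lamina: 4631 × 3 = 13893 years.
A: 515.8 mm over 13893 years gives 515.8 / 13893 ≈ 0.037 mm/year.
Specimen B: 1777 laminae at 3 years each span 1777 × 3 = 5331 years. Length of B = 0.037 × 5331 = 197.2 mm.

197.2 mm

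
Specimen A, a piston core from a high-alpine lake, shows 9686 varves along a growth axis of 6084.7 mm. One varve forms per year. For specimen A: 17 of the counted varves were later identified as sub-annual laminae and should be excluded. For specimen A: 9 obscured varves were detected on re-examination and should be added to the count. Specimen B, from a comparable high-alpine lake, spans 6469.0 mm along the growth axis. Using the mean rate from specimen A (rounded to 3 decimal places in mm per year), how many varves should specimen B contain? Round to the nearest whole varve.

10285 varves

Specimen A: correcting the raw count gives 9686 − 17 + 9 = 9678 true varves.
A: Extension rate ≈ 6084.7 / 9678 = 0.629 mm/year.
For B, 6469.0 / 0.629 = 10284.58 years ≈ 10285 varves.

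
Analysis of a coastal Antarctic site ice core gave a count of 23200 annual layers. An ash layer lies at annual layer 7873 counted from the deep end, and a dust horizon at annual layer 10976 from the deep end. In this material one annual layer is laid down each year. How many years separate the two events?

3103 years

The two markers are separated by 10976 − 7873 = 3103 annual layers.
At one annual layer per year, 3103 years elapsed between them.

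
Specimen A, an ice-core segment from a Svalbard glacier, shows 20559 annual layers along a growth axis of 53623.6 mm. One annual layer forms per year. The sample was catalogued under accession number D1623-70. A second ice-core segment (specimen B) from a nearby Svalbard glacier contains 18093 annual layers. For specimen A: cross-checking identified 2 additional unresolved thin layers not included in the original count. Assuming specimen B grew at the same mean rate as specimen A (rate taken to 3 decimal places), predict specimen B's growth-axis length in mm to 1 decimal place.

Specimen A: adjusted count: 20559 + 2 = 20561 annual layers.
A: Mean rate = 53623.6 mm / 20561 years ≈ 2.608 mm/yr.
B's length ≈ 2.608 × 18093 = 47186.5 mm.

47186.5 mm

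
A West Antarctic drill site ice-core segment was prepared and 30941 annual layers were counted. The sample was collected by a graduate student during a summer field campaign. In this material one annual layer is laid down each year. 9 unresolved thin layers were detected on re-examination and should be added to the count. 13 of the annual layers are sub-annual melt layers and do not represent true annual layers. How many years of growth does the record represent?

Correcting the raw count gives 30941 − 13 + 9 = 30937 true annual layers.
With a one-to-one annual layer periodicity this is 30937 years.

30937 yr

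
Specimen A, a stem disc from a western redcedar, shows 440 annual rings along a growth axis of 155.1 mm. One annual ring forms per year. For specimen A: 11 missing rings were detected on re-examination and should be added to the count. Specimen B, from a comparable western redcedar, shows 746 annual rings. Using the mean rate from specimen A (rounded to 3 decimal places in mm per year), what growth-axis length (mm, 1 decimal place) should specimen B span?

256.6 mm

Specimen A: true annual ring count = 440 + 11 = 451.
A: Mean rate = 155.1 mm / 451 years ≈ 0.344 mm per year.
Length of B = 0.344 × 746 = 256.6 mm.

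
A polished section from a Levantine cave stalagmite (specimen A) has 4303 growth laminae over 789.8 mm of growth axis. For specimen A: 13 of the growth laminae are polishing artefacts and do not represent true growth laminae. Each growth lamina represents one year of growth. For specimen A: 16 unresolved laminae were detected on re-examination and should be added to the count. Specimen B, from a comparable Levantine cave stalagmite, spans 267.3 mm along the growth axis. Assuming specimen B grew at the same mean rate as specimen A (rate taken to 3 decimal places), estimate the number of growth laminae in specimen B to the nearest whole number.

Specimen A: adjusted count: 4303 − 13 + 16 = 4306 growth laminae.
A: Extension rate ≈ 789.8 / 4306 = 0.183 mm/year.
B spans 267.3 / 0.183 = 1460.66 years ≈ 1461 growth laminae.

1461 growth laminae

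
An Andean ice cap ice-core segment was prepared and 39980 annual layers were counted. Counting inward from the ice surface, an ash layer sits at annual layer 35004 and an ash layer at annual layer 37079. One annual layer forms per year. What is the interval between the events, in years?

2075 years

The two markers are separated by 37079 − 35004 = 2075 annual layers.
At one annual layer per year, 2075 years elapsed between them.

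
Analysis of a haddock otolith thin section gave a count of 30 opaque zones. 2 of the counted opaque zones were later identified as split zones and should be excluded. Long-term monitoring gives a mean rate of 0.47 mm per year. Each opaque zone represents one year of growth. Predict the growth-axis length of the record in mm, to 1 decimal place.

After corrections the count is 30 − 2 = 28 opaque zones.
Length ≈ 0.47 × 28 = 13.2 mm.

13.2 mm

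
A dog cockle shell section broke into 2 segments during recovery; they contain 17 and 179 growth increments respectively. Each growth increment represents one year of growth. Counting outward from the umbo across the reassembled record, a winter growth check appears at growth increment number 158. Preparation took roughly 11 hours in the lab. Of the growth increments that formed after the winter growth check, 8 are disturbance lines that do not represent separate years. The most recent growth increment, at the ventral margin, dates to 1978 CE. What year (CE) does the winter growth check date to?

1948 CE

Total growth increments = 17 + 179 = 196.
The winter growth check sits at growth increment 158 from the umbo, so 196 − 158 = 38 growth increments formed after it.
Excluding 8 false growth increments: 38 − 8 = 30.
The growth increment at the ventral margin is 1978 CE, so the winter growth check dates to 1978 − 30 = 1948 CE.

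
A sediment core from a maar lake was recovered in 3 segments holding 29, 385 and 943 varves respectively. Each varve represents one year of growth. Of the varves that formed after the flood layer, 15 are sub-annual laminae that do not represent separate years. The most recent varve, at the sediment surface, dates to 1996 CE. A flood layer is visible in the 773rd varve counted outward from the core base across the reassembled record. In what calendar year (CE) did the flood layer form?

1427 CE

Total varves = 29 + 385 + 943 = 1357.
Between varve 773 and the sediment surface there are 1357 − 773 = 584 varves.
Removing the 15 false varves leaves 584 − 15 = 569 true varves beyond the flood layer.
1996 − 569 = 1427 CE.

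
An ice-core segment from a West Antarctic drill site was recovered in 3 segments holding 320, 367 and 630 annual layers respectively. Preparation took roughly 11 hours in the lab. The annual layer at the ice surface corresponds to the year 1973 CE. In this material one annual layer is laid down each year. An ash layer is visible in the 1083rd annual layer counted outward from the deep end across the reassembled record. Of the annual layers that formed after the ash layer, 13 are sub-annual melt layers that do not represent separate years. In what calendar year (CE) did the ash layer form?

1752 CE

Total annual layers = 320 + 367 + 630 = 1317.
1317 − 1083 = 234 annual layers lie beyond the ash layer toward the ice surface.
Removing the 13 false annual layers leaves 234 − 13 = 221 true annual layers beyond the ash layer.
Counting back 221 years from 1973 CE places the ash layer in 1973 − 221 = 1752 CE.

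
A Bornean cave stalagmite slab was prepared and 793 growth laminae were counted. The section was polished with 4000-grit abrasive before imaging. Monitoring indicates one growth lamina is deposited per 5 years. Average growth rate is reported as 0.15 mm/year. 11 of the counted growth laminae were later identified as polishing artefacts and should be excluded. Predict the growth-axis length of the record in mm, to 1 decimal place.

586.5 mm

After corrections the count is 793 − 11 = 782 growth laminae.
782 growth laminae at 5 years each span 782 × 5 = 3910 years.
Length ≈ 0.15 × 3910 = 586.5 mm.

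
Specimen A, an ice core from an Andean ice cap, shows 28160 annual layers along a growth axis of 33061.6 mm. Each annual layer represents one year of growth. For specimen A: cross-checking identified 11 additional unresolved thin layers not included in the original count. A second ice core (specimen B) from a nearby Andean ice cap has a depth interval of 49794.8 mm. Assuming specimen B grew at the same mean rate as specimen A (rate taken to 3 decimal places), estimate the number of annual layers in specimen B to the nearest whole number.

42415 annual layers

Specimen A: after corrections the count is 28160 + 11 = 28171 annual layers.
A: Mean rate = 33061.6 mm / 28171 years ≈ 1.174 mm per year.
Specimen B: 49794.8 mm / 1.174 mm per year = 42414.65 years ≈ 42415 annual layers.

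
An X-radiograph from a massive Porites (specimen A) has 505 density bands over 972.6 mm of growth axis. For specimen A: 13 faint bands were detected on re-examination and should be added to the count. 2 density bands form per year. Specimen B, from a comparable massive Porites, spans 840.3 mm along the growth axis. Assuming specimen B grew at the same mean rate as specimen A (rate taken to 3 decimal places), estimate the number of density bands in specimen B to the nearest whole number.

Specimen A: after corrections the count is 505 + 13 = 518 density bands.
Specimen A: 518 density bands at 2 per year is 518 / 2 = 259 years.
A: 972.6 mm over 259 years gives 972.6 / 259 ≈ 3.755 mm/yr.
B spans 840.3 / 3.755 = 223.78 years; at 2 density bands per year that is 223.78 × 2 ≈ 448 density bands.

448 density bands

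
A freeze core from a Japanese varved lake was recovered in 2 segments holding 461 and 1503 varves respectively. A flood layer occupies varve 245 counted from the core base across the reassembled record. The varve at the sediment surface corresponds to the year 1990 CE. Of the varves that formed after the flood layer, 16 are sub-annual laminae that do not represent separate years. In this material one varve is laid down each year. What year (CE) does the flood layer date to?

Total varves = 461 + 1503 = 1964.
The flood layer sits at varve 245 from the core base, so 1964 − 245 = 1719 varves formed after it.
Removing the 16 false varves leaves 1719 − 16 = 1703 true varves beyond the flood layer.
1990 − 1703 = 287 CE.

287 CE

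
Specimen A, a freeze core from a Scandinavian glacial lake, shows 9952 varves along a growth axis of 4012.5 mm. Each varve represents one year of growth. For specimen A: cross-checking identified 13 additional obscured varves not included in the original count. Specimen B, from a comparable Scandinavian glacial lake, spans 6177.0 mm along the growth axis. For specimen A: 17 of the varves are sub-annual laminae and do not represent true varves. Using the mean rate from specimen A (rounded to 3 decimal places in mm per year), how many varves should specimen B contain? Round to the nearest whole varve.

Specimen A: adjusted count: 9952 − 17 + 13 = 9948 varves.
A: Mean rate = 4012.5 mm / 9948 years ≈ 0.403 mm per year.
B spans 6177.0 / 0.403 = 15327.54 years ≈ 15328 varves.

15328 varves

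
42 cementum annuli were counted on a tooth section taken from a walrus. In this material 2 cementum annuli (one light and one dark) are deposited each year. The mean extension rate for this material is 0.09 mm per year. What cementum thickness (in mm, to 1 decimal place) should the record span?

42 cementum annuli at 2 per year is 42 / 2 = 21 years.
Length ≈ 0.09 × 21 = 1.9 mm.

1.9 mm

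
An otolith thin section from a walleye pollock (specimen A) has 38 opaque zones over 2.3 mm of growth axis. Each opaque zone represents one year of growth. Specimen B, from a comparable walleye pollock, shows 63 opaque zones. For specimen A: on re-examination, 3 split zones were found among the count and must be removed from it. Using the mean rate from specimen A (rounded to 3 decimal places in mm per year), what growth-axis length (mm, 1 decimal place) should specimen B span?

4.2 mm

Specimen A: after corrections the count is 38 − 3 = 35 opaque zones.
A: Mean rate = 2.3 mm / 35 years ≈ 0.066 mm/yr.
Length of B = 0.066 × 63 = 4.2 mm.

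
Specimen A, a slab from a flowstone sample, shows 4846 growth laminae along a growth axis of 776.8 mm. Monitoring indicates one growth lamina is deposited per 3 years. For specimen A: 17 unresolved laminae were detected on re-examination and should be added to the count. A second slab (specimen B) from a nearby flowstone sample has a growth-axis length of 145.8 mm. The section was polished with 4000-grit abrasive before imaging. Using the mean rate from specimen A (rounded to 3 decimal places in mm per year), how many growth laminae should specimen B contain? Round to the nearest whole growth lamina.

Specimen A: adjusted count: 4846 + 17 = 4863 growth laminae.
Specimen A: multiplying by 3 years per growth lamina: 4863 × 3 = 14589 years.
A: Extension rate ≈ 776.8 / 14589 = 0.053 mm/yr.
B spans 145.8 / 0.053 = 2750.94 years; at 3 years per growth lamina that is 2750.94 / 3 ≈ 917 growth laminae.

917 growth laminae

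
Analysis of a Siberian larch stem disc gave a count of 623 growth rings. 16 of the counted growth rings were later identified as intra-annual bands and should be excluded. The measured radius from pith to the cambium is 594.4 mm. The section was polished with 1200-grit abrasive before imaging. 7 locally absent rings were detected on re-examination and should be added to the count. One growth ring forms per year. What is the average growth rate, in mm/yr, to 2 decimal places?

0.97 mm/yr

Correcting the raw count gives 623 − 16 + 7 = 614 true growth rings.
Mean rate = 594.4 mm / 614 years ≈ 0.97 mm/yr.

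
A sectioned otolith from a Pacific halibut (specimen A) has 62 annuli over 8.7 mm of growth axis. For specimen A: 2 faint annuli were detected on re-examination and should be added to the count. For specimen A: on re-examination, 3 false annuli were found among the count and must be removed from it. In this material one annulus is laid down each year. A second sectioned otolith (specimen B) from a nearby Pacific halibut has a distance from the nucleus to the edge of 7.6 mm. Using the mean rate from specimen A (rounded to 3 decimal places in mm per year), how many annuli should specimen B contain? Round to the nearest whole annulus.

Specimen A: correcting the raw count gives 62 − 3 + 2 = 61 true annuli.
A: 8.7 mm over 61 years gives 8.7 / 61 ≈ 0.143 mm/year.
For B, 7.6 / 0.143 = 53.15 years ≈ 53 annuli.

53 annuli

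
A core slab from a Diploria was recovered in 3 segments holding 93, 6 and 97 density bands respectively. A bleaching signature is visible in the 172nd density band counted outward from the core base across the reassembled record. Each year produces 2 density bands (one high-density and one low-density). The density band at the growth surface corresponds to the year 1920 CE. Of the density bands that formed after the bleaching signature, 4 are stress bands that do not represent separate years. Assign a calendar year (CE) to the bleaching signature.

Total density bands = 93 + 6 + 97 = 196.
196 − 172 = 24 density bands lie beyond the bleaching signature toward the growth surface.
Excluding 4 false density bands: 24 − 4 = 20.
Dividing by 2 density bands per year: 20 / 2 = 10 years.
1920 − 10 = 1910 CE.

1910 CE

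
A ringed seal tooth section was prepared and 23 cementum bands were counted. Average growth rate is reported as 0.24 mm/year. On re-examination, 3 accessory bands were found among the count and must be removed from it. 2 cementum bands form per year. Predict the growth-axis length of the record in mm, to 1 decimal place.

2.4 mm

Adjusted count: 23 − 3 = 20 cementum bands.
20 cementum bands at 2 per year is 20 / 2 = 10 years.
Length ≈ 0.24 × 10 = 2.4 mm.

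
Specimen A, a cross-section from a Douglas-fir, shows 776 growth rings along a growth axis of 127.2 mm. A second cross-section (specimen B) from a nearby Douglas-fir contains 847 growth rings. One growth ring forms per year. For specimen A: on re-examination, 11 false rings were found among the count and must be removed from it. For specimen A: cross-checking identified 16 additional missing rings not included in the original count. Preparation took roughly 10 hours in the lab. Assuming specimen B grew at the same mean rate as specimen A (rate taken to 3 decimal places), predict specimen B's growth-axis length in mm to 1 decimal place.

138.1 mm

Specimen A: adjusted count: 776 − 11 + 16 = 781 growth rings.
A: Extension rate ≈ 127.2 / 781 = 0.163 mm per year.
For B, 0.163 mm/year × 847 years = 138.1 mm.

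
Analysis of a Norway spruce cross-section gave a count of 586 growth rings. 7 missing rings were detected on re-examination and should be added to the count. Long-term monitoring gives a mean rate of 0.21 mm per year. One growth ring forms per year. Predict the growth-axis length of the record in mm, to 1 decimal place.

124.5 mm

Correcting the raw count gives 586 + 7 = 593 true growth rings.
Length ≈ 0.21 × 593 = 124.5 mm.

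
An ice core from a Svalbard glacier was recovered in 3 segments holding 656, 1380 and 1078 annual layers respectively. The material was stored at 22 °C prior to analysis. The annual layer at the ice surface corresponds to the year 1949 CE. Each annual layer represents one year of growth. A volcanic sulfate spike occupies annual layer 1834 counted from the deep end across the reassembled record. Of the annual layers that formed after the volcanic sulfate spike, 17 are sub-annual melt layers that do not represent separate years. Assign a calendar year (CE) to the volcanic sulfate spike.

686 CE

Total annual layers = 656 + 1380 + 1078 = 3114.
Between annual layer 1834 and the ice surface there are 3114 − 1834 = 1280 annual layers.
Excluding 17 false annual layers: 1280 − 17 = 1263.
1949 − 1263 = 686 CE.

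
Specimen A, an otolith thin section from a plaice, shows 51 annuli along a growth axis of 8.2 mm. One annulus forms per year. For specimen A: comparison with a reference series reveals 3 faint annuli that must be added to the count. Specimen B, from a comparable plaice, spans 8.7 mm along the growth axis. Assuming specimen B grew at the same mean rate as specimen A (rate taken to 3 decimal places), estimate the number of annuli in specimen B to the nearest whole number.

Specimen A: true annulus count = 51 + 3 = 54.
A: 8.2 mm over 54 years gives 8.2 / 54 ≈ 0.152 mm/year.
Specimen B: 8.7 mm / 0.152 mm per year = 57.24 years ≈ 57 annuli.

57 annuli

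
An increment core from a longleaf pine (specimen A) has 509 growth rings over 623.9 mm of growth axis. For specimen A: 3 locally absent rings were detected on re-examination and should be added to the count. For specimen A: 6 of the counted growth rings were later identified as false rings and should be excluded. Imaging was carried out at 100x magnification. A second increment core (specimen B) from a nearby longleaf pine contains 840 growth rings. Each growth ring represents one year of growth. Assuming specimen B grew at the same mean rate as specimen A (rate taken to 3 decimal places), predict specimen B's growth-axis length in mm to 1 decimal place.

1035.7 mm

Specimen A: after corrections the count is 509 − 6 + 3 = 506 growth rings.
A: Mean rate = 623.9 mm / 506 years ≈ 1.233 mm/yr.
B's length ≈ 1.233 × 840 = 1035.7 mm.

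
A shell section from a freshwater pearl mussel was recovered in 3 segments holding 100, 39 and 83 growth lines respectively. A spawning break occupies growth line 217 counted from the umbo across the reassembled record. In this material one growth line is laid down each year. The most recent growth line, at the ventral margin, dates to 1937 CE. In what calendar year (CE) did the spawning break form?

1932 CE

Total growth lines = 100 + 39 + 83 = 222.
The spawning break sits at growth line 217 from the umbo, so 222 − 217 = 5 growth lines formed after it.
The growth line at the ventral margin is 1937 CE, so the spawning break dates to 1937 − 5 = 1932 CE.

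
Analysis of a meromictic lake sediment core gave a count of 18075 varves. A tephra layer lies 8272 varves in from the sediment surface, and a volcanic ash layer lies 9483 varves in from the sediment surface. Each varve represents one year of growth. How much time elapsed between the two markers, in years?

1211 yr

9483 − 8272 = 1211 varves lie between the two events.
One varve per year makes the interval 1211 years.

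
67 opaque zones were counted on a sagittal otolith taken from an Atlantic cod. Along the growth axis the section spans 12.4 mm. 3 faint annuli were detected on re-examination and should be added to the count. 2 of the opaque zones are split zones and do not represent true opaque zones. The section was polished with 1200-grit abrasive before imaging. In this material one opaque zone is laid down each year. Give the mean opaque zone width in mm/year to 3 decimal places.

Adjusted count: 67 − 2 + 3 = 68 opaque zones.
12.4 mm over 68 years gives 12.4 / 68 ≈ 0.182 mm/year.

0.182 mm/year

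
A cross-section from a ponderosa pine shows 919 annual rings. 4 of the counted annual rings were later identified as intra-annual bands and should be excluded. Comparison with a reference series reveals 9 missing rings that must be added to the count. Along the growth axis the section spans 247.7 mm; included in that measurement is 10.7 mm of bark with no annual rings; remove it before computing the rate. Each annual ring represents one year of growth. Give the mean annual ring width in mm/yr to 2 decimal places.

Correcting the raw count gives 919 − 4 + 9 = 924 true annual rings.
Removing the 10.7 mm offcut leaves 247.7 − 10.7 = 237.0 mm.
Mean rate = 237.0 mm / 924 years ≈ 0.26 mm/yr.

0.26 mm/yr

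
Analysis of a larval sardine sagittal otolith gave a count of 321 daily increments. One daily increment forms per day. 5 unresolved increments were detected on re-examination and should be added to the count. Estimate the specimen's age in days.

Adjusted count: 321 + 5 = 326 daily increments.
With a one-to-one daily increment periodicity this is 326 days.

326 days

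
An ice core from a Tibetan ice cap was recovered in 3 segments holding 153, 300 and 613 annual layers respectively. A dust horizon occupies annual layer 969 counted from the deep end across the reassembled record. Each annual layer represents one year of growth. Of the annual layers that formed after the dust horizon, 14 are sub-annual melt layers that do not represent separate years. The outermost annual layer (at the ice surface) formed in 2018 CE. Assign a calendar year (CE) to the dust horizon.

1935 CE

Total annual layers = 153 + 300 + 613 = 1066.
Between annual layer 969 and the ice surface there are 1066 − 969 = 97 annual layers.
Removing the 14 false annual layers leaves 97 − 14 = 83 true annual layers beyond the dust horizon.
2018 − 83 = 1935 CE.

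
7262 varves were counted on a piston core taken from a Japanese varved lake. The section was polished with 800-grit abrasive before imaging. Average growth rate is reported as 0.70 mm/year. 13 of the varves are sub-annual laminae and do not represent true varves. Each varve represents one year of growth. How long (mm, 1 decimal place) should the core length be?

5074.3 mm

Adjusted count: 7262 − 13 = 7249 varves.
Length ≈ 0.70 × 7249 = 5074.3 mm.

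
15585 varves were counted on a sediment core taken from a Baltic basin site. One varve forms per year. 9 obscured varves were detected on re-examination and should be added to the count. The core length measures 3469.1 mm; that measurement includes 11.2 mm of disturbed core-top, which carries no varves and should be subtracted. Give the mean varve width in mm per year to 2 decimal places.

After corrections the count is 15585 + 9 = 15594 varves.
The growth record spans 3469.1 − 11.2 = 3457.9 mm.
Mean rate = 3457.9 mm / 15594 years ≈ 0.22 mm per year.

0.22 mm per year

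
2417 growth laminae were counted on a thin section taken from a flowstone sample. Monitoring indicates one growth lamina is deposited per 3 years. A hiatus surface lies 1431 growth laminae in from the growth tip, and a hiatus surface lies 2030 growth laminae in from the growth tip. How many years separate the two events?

Separation: 2030 − 1431 = 599 growth laminae.
599 growth laminae at 3 years each span 599 × 3 = 1797 years.

1797 years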